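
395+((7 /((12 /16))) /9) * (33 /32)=28517 /72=396.07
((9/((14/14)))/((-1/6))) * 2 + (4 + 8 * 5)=-64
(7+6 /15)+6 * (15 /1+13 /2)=682 /5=136.40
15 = 15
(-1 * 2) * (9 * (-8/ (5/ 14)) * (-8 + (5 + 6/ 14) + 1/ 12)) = -5016/ 5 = -1003.20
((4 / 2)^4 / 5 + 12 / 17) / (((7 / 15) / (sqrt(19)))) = 996 * sqrt(19) / 119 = 36.48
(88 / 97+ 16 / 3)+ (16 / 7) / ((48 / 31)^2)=703393 / 97776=7.19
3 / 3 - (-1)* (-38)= -37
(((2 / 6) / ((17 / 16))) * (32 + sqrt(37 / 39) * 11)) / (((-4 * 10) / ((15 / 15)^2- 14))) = 22 * sqrt(1443) / 765 + 832 / 255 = 4.36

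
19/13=1.46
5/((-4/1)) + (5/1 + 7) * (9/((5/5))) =427/4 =106.75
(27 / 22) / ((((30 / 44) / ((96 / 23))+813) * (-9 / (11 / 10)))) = -528 / 2862335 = -0.00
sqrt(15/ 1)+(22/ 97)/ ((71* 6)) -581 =-12004030/ 20661+sqrt(15) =-577.13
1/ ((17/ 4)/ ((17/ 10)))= 2/ 5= 0.40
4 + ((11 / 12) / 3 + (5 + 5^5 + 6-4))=112907 / 36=3136.31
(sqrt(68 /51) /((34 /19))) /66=19 * sqrt(3) /3366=0.01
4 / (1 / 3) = 12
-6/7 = -0.86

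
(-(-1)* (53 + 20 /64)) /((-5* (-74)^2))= -0.00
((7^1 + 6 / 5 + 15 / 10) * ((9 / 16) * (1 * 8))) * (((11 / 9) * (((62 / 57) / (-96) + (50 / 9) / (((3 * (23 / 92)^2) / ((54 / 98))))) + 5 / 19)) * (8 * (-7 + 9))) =2371472587 / 167580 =14151.29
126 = 126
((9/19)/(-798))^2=9/25542916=0.00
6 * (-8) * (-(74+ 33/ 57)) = 68016/ 19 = 3579.79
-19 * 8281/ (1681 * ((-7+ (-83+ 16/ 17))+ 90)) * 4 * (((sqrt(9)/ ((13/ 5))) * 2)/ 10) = -617253/ 6724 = -91.80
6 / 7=0.86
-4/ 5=-0.80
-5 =-5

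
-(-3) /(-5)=-3 /5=-0.60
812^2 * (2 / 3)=1318688 / 3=439562.67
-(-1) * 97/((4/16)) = 388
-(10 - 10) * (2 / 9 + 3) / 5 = 0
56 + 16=72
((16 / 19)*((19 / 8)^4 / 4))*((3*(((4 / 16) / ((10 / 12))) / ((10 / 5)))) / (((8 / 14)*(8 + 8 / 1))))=432117 / 1310720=0.33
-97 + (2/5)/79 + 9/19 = -724392/7505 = -96.52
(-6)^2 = 36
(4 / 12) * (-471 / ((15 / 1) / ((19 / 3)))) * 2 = -5966 / 45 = -132.58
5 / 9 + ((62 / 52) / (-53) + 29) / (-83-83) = 784361 / 2058732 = 0.38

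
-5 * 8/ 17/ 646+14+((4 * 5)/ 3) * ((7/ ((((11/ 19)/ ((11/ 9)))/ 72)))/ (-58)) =-51737942/ 477717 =-108.30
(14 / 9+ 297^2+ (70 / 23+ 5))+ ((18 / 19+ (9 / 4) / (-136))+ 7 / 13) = 2453768506975 / 27814176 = 88220.07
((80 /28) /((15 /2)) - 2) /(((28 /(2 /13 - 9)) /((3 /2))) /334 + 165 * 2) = -326485 /66544051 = -0.00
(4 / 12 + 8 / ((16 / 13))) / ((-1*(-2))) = 41 / 12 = 3.42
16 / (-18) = -8 / 9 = -0.89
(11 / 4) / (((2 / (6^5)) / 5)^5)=7635087117412761600000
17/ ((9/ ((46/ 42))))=391/ 189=2.07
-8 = -8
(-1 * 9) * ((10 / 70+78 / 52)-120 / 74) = -99 / 518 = -0.19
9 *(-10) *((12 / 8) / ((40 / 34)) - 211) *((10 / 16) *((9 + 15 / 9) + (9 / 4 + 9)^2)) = 828875145 / 512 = 1618896.77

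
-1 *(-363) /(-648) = -0.56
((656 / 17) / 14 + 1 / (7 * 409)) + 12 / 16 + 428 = 12001063 / 27812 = 431.51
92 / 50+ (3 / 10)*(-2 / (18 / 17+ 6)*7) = 249 / 200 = 1.24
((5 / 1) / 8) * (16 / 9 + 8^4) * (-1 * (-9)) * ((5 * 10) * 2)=2305000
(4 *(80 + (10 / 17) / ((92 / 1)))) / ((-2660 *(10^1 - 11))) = 12513 / 104006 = 0.12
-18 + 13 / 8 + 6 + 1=-75 / 8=-9.38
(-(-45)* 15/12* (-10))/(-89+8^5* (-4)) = 1125/262322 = 0.00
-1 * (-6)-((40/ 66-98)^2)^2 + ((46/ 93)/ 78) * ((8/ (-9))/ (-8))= -43001985348957527/ 477926163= -89976211.13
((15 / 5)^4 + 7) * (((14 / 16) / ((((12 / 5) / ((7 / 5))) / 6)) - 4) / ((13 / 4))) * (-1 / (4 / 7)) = 1155 / 26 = 44.42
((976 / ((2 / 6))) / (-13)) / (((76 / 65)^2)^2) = -251281875 / 2085136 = -120.51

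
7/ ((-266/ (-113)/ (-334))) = -18871/ 19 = -993.21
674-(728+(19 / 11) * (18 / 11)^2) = -78030 / 1331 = -58.63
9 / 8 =1.12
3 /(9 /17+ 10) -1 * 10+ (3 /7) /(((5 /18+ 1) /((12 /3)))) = -8.37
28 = 28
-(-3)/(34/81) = 243/34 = 7.15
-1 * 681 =-681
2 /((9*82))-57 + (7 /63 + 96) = 4811 /123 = 39.11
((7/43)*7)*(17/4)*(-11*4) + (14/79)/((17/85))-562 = -774.21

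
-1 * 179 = -179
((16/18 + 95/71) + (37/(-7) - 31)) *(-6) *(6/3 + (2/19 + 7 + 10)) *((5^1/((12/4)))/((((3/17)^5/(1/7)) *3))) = 261732818744650/144562887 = 1810511.84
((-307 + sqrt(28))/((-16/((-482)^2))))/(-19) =-17830867/76 + 58081* sqrt(7)/38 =-230572.78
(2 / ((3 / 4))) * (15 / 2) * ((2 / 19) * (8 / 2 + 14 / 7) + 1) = 620 / 19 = 32.63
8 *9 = 72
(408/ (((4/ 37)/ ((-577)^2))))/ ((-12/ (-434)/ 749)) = 34036416019753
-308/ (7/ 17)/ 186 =-374/ 93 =-4.02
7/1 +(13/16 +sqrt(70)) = 125/16 +sqrt(70) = 16.18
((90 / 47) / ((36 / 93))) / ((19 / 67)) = 31155 / 1786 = 17.44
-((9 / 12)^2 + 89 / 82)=-1081 / 656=-1.65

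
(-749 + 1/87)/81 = -65162/7047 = -9.25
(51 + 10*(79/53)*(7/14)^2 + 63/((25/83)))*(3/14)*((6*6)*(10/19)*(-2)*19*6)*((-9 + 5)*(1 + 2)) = 5437749024/1855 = 2931401.09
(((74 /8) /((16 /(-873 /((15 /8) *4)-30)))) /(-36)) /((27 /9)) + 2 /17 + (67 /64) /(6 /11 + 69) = 22433 /24480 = 0.92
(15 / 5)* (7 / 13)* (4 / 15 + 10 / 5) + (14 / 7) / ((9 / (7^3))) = 46732 / 585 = 79.88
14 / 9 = 1.56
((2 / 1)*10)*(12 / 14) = 120 / 7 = 17.14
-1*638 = -638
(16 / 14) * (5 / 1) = 40 / 7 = 5.71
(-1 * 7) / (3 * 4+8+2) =-0.32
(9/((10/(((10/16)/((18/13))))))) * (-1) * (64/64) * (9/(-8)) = 117/256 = 0.46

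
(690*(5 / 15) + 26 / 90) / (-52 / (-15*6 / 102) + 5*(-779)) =-10363 / 172623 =-0.06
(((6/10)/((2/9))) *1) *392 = 5292/5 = 1058.40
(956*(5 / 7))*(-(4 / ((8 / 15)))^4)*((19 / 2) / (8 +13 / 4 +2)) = -1149440625 / 742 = -1549111.35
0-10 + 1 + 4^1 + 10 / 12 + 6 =11 / 6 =1.83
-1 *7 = -7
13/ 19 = 0.68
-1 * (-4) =4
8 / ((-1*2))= -4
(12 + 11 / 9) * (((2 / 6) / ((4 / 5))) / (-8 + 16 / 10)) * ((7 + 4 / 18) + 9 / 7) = -28475 / 3888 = -7.32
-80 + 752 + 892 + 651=2215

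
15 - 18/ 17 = 237/ 17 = 13.94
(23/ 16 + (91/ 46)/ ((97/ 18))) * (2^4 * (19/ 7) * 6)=7343538/ 15617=470.23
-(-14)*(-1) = -14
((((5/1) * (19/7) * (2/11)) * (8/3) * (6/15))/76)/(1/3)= 8/77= 0.10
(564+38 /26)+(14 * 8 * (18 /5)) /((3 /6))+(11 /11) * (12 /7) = 624977 /455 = 1373.58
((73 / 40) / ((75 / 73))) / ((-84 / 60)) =-5329 / 4200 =-1.27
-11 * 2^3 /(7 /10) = -880 /7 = -125.71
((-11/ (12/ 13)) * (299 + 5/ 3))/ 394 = -64493/ 7092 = -9.09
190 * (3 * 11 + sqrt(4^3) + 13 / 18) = 71345 / 9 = 7927.22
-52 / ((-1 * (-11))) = -52 / 11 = -4.73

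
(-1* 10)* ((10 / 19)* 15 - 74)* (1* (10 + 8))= 226080 / 19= 11898.95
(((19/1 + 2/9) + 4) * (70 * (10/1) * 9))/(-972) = -36575/243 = -150.51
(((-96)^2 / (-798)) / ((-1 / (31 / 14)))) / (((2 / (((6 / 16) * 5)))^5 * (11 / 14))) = 70621875 / 2996224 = 23.57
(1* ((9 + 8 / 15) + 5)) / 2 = 109 / 15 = 7.27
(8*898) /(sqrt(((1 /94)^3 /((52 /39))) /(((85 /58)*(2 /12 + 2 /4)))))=1350592*sqrt(231710) /87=7472695.90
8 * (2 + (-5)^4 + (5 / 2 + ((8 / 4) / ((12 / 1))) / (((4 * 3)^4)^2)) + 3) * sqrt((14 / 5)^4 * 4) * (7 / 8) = 559700723958103 / 8062156800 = 69423.20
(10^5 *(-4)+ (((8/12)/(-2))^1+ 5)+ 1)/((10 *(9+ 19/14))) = -3862.01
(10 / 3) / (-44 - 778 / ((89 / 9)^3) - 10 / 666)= -782515590 / 10521595579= -0.07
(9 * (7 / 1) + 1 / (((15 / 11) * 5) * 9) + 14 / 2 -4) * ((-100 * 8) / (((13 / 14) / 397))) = -7925441216 / 351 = -22579604.60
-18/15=-1.20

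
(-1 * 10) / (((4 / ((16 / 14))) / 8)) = -160 / 7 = -22.86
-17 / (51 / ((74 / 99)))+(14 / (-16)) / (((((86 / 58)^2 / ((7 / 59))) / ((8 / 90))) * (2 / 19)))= -187292723 / 648000540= -0.29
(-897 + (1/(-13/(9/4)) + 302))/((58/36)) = -278541/754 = -369.42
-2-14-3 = -19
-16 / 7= -2.29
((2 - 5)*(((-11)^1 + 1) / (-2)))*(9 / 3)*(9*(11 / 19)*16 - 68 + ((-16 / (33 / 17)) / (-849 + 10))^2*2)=-691.59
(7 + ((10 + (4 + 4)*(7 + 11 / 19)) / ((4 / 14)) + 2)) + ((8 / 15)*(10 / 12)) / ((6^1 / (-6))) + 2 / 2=43907 / 171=256.77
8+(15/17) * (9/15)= 145/17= 8.53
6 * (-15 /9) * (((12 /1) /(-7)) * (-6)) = -720 /7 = -102.86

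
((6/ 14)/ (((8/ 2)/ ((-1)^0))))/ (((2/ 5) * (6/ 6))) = 15/ 56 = 0.27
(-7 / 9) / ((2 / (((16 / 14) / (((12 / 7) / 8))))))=-56 / 27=-2.07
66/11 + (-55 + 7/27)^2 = 2188858/729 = 3002.55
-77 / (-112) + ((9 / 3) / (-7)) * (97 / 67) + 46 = 46.07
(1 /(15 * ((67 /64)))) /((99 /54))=128 /3685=0.03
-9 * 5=-45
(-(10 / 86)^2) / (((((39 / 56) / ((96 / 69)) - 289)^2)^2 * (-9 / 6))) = 0.00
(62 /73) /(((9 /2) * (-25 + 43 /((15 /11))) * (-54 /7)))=-155 /41391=-0.00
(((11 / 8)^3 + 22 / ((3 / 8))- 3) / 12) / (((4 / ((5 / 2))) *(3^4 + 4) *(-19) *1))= -89497 / 47628288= -0.00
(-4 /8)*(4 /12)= -1 /6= -0.17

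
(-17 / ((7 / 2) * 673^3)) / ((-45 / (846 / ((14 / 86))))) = 137428 / 74681198165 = 0.00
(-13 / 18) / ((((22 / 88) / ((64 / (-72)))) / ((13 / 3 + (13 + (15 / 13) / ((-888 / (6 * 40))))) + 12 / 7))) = 3028000 / 62937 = 48.11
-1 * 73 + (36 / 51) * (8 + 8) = -1049 / 17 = -61.71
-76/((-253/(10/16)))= 95/506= 0.19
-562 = -562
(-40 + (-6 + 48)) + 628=630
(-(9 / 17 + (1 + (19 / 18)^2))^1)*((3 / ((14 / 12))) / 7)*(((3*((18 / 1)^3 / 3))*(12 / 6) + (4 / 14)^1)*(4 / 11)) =-2377811300 / 577269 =-4119.07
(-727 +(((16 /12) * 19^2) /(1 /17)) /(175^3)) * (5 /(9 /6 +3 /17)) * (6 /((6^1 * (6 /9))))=-198709129559 /61096875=-3252.36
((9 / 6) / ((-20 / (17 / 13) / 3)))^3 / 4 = -3581577 / 562432000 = -0.01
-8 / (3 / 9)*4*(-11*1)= 1056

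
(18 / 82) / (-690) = -3 / 9430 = -0.00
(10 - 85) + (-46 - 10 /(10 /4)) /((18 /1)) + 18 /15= -3446 /45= -76.58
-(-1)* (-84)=-84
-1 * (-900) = 900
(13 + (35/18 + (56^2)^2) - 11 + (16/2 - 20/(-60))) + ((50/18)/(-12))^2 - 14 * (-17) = 114712481209/11664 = 9834746.33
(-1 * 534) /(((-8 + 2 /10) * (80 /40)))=445 /13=34.23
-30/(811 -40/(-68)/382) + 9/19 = 3641518/8338853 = 0.44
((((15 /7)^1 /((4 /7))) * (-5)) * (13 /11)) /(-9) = 325 /132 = 2.46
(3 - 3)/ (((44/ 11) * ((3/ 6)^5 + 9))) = 0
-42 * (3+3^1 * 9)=-1260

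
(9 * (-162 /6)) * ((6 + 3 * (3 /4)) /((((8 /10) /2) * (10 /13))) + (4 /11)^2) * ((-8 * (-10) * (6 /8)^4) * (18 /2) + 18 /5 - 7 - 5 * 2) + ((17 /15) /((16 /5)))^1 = -130459801609 /92928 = -1403880.44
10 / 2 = 5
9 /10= 0.90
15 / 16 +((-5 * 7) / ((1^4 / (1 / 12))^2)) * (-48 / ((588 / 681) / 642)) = 971665 / 112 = 8675.58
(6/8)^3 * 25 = 675/64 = 10.55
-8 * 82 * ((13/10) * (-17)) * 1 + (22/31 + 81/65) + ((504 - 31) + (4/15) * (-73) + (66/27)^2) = 2441543708/163215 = 14959.06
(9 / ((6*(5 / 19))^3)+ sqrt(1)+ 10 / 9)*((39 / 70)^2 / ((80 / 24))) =20065539 / 49000000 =0.41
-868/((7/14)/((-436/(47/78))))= 59037888/47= 1256125.28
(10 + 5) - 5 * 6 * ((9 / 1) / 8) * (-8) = 285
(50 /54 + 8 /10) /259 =233 /34965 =0.01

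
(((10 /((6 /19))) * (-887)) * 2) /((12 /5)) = -421325 /18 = -23406.94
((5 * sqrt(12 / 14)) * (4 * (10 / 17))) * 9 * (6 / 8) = 1350 * sqrt(42) / 119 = 73.52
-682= -682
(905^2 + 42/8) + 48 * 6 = 819318.25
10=10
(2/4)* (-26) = -13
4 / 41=0.10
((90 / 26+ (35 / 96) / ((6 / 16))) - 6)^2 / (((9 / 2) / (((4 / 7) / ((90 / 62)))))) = 16655959 / 77616630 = 0.21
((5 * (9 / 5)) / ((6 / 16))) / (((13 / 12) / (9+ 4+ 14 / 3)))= 5088 / 13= 391.38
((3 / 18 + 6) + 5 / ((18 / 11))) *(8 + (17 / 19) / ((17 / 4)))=75.72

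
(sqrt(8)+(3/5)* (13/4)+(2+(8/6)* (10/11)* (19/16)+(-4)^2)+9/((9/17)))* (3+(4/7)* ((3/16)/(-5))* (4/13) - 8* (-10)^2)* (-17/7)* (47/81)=579495524* sqrt(2)/257985+282359194069/6548850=46292.50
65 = 65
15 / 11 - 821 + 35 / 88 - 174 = -87405 / 88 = -993.24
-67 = -67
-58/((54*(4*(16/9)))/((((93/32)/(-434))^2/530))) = -87/6807879680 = -0.00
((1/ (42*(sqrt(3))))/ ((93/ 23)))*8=92*sqrt(3)/ 5859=0.03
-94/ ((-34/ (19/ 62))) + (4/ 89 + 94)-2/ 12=13328734/ 140709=94.73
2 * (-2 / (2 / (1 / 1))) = -2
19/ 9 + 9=100/ 9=11.11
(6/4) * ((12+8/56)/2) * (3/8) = 765/224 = 3.42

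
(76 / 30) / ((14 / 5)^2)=95 / 294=0.32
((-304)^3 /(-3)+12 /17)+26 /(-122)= 29133960701 /3111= 9364821.83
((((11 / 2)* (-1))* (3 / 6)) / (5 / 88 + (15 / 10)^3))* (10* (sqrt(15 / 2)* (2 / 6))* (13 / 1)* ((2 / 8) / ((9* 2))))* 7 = -55055* sqrt(30) / 32616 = -9.25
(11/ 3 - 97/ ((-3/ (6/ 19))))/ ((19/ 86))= 68026/ 1083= 62.81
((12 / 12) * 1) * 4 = 4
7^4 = 2401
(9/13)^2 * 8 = 648/169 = 3.83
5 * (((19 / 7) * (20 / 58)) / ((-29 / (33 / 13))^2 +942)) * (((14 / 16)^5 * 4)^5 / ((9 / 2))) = 11011131273598054667697475 / 312405230865305696148127744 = 0.04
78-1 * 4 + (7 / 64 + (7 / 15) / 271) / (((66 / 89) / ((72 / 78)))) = 1379078927 / 18601440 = 74.14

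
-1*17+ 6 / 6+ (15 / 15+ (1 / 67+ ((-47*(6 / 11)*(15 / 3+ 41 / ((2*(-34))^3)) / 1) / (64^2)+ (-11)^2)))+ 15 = 57418361562175 / 474596114432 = 120.98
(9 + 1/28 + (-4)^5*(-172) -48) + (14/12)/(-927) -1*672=175417.03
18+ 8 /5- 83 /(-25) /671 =328873 /16775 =19.60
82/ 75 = 1.09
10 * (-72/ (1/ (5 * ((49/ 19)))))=-176400/ 19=-9284.21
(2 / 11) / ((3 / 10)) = 20 / 33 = 0.61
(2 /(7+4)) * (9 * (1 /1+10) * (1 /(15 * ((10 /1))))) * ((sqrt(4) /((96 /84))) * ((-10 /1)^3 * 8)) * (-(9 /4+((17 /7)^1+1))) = 9540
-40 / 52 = -10 / 13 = -0.77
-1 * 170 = -170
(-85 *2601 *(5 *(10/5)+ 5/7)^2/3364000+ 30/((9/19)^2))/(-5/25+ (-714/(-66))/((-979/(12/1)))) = -379.31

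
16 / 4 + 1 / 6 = 25 / 6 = 4.17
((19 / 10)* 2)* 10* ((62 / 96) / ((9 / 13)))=7657 / 216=35.45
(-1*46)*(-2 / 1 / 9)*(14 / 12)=322 / 27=11.93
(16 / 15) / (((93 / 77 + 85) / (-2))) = -0.02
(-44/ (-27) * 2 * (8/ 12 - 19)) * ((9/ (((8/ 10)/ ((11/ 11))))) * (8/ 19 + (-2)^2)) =-169400/ 57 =-2971.93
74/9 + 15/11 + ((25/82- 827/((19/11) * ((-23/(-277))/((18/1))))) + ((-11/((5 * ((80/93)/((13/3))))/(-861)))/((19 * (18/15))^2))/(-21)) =-103784.21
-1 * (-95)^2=-9025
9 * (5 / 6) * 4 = 30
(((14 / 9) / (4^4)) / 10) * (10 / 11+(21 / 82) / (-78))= 49567 / 90055680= 0.00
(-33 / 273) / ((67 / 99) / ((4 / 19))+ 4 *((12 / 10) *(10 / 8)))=-4356 / 332059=-0.01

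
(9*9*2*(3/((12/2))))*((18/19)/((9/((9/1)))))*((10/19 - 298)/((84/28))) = -2746872/361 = -7609.06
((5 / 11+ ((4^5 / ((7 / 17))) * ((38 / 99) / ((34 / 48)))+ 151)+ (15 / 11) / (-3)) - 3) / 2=172742 / 231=747.80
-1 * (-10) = 10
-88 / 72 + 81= 718 / 9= 79.78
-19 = -19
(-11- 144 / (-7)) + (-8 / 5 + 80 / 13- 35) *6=-78763 / 455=-173.11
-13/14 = -0.93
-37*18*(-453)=301698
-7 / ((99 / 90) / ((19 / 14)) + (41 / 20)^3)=-0.74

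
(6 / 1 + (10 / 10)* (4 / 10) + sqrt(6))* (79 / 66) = 79* sqrt(6) / 66 + 1264 / 165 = 10.59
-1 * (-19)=19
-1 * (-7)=7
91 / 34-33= -1031 / 34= -30.32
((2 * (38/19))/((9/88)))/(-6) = -6.52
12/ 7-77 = -527/ 7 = -75.29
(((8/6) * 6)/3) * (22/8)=22/3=7.33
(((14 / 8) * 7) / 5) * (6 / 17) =147 / 170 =0.86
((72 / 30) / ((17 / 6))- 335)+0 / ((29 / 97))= -28403 / 85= -334.15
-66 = -66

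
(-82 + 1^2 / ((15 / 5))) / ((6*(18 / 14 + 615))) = -1715 / 77652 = -0.02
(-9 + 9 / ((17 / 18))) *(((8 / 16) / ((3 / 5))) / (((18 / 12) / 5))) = 25 / 17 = 1.47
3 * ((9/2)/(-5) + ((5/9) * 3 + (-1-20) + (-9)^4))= 196223/10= 19622.30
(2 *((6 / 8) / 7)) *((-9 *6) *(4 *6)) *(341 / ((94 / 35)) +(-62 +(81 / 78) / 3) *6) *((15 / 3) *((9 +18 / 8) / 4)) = 2318930775 / 2444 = 948826.01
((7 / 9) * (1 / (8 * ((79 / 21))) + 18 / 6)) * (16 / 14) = 213 / 79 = 2.70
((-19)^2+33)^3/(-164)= -15290746/41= -372945.02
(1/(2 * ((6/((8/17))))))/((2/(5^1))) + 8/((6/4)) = 277/51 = 5.43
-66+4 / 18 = -592 / 9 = -65.78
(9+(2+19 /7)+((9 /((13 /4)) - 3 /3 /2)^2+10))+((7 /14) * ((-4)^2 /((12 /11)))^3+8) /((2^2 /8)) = 408822653 /127764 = 3199.83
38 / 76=1 / 2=0.50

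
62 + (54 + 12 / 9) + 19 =409 / 3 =136.33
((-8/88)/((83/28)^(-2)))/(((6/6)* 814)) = -6889/7019936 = -0.00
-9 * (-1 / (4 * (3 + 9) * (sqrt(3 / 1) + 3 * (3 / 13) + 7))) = 0.02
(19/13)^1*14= 266/13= 20.46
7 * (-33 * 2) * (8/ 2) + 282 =-1566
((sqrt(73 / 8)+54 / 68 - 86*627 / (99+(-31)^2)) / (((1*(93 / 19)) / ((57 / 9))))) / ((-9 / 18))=54292234 / 418965 - 361*sqrt(146) / 558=121.77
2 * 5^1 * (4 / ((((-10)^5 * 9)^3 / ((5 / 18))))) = -1 / 65610000000000000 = -0.00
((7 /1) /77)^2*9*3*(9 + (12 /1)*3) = 1215 /121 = 10.04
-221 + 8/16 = -441/2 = -220.50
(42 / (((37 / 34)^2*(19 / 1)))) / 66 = 8092 / 286121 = 0.03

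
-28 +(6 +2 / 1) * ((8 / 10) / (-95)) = -13332 / 475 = -28.07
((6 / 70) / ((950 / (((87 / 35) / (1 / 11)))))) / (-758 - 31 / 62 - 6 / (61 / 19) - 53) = -5307 / 1749698125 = -0.00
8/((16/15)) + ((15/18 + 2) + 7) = 52/3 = 17.33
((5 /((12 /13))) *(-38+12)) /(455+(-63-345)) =-845 /282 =-3.00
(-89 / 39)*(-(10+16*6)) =9434 / 39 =241.90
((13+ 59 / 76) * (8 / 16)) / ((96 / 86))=15007 / 2432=6.17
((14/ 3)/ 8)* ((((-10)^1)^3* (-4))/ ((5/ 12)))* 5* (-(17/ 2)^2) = -2023000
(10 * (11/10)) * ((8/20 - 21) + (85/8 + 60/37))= -91.89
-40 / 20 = -2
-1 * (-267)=267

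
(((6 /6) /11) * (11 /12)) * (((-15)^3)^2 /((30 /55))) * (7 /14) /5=2784375 /16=174023.44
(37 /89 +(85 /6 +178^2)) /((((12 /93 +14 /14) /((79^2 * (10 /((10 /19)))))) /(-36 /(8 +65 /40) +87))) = 18995776755382937 /68530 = 277189212832.09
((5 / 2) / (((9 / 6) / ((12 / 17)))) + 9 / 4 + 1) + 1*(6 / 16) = 4.80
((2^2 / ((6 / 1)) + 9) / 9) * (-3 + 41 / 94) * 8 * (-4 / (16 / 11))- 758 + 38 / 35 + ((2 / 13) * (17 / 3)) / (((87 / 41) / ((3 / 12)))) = -23315957887 / 33488910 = -696.23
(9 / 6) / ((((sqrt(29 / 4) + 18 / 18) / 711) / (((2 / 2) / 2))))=-2133 / 25 + 2133*sqrt(29) / 50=144.41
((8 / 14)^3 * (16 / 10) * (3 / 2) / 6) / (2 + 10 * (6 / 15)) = 64 / 5145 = 0.01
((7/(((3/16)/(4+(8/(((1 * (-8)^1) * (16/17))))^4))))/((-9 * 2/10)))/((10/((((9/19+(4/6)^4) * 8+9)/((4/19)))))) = -53510670325/71663616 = -746.69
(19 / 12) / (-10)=-19 / 120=-0.16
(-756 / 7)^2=11664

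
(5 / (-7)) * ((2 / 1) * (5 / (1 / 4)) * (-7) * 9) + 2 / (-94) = 84599 / 47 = 1799.98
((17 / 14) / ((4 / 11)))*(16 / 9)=374 / 63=5.94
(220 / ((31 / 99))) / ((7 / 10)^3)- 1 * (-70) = 22524310 / 10633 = 2118.34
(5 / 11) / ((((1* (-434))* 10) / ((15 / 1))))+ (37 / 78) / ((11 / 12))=64037 / 124124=0.52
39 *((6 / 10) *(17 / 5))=1989 / 25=79.56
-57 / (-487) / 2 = 57 / 974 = 0.06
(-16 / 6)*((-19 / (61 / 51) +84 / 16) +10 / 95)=97634 / 3477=28.08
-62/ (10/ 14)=-434/ 5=-86.80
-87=-87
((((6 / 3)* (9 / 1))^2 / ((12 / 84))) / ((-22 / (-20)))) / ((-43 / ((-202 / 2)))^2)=231358680 / 20339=11375.13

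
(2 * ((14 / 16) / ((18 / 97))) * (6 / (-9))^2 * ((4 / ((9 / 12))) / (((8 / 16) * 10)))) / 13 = 5432 / 15795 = 0.34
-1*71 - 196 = -267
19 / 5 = 3.80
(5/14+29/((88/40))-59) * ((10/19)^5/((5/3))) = -210030000/190659623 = -1.10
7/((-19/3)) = -21/19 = -1.11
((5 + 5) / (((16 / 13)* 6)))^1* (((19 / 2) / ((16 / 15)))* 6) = 18525 / 256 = 72.36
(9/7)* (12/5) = 108/35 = 3.09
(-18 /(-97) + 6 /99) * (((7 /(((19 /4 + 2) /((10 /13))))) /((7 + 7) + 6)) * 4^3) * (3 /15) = 706048 /5617755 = 0.13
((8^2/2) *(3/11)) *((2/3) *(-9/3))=-192/11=-17.45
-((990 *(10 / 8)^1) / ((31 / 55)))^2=-18530015625 / 3844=-4820503.54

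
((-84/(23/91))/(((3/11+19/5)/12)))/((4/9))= -405405/184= -2203.29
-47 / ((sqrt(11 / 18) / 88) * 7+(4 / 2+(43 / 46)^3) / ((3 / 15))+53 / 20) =-36885336628322160 / 13132687219487117+29222284488600 * sqrt(22) / 13132687219487117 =-2.80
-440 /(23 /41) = -18040 /23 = -784.35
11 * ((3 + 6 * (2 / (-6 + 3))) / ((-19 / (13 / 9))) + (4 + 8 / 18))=8503 / 171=49.73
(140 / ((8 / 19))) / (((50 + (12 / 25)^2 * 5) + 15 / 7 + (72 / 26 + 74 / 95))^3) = 6713309414423828125 / 3708316512225323951202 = 0.00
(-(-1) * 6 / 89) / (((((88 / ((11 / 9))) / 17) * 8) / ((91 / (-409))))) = -1547 / 3494496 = -0.00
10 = 10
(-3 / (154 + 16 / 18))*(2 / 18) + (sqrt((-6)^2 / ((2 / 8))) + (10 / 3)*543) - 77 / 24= 30424711 / 16728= 1818.79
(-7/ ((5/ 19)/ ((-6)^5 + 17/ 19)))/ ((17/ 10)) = 2068178/ 17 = 121657.53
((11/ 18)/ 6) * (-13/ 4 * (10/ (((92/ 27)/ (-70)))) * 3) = 75075/ 368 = 204.01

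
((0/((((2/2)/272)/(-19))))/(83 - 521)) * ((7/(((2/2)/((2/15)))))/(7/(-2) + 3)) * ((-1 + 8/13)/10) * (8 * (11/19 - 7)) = 0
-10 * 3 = -30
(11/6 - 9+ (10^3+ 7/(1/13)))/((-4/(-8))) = 6503/3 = 2167.67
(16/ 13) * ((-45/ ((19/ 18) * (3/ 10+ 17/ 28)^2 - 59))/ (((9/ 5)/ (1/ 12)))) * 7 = 82320000/ 266613737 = 0.31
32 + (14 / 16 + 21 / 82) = 10867 / 328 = 33.13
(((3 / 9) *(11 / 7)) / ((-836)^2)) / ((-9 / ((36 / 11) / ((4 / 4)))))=-1 / 3669204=-0.00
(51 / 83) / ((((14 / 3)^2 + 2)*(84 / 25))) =3825 / 497336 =0.01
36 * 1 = 36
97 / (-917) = -97 / 917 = -0.11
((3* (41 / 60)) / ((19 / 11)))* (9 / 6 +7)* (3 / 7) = 23001 / 5320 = 4.32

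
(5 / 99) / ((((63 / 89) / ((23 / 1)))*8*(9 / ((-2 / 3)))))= -10235 / 673596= -0.02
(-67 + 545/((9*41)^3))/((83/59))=-2392917634/50243409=-47.63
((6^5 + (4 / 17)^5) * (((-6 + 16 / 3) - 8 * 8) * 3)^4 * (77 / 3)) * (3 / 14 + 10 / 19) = 16944811207723154007296 / 80931849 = 209371358953174.96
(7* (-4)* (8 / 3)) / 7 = -32 / 3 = -10.67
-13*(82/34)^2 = -21853/289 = -75.62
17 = 17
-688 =-688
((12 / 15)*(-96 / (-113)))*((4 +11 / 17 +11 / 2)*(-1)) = -6.90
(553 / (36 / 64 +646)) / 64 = 553 / 41380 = 0.01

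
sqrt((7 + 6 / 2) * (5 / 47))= 5 * sqrt(94) / 47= 1.03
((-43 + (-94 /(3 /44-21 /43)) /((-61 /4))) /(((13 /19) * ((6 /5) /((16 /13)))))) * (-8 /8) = 32699608 /378261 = 86.45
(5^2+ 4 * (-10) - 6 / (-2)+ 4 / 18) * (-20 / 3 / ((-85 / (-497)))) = 210728 / 459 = 459.10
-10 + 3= -7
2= 2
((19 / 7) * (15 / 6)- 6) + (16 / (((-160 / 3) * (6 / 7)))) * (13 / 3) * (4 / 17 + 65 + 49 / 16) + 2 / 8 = -11715229 / 114240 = -102.55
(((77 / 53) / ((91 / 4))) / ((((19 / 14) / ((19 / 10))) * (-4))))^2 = 5929 / 11868025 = 0.00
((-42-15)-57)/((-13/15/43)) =5656.15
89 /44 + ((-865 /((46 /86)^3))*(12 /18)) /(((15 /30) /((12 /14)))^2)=-290446436033 /26232052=-11072.20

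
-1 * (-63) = 63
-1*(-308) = 308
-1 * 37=-37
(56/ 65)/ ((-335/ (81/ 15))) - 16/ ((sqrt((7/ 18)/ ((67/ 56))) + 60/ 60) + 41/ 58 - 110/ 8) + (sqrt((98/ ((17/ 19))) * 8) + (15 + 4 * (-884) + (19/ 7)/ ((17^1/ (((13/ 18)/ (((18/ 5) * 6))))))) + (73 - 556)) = -118374366897701874445357/ 29573799432561657000 + 9042432 * sqrt(67)/ 1174182851 + 28 * sqrt(323)/ 17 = -3973.01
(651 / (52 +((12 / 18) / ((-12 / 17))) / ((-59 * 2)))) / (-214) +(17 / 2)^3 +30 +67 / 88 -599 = 23833665417 / 520069220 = 45.83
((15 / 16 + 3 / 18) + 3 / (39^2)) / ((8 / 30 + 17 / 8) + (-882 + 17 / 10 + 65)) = -0.00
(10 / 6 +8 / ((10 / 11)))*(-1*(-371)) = 58247 / 15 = 3883.13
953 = 953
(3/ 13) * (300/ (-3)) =-300/ 13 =-23.08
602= 602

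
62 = 62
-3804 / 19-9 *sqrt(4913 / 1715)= -3804 / 19-153 *sqrt(595) / 245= -215.44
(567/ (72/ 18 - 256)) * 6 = -27/ 2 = -13.50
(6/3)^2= 4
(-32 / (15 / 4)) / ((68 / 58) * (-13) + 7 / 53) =196736 / 348345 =0.56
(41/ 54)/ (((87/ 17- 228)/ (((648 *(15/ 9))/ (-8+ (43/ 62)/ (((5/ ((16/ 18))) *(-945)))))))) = 510465375/ 1110005653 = 0.46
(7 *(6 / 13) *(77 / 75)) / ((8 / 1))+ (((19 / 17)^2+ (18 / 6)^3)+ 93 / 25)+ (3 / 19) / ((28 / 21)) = 4640205 / 142766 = 32.50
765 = 765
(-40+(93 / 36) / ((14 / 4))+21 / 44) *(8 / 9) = -71674 / 2079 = -34.48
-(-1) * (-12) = -12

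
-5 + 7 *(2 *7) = 93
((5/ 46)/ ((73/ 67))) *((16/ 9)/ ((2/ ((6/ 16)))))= 335/ 10074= 0.03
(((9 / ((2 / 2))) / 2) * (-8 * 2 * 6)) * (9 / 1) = -3888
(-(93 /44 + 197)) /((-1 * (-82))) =-8761 /3608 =-2.43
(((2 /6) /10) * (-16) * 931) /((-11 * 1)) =7448 /165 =45.14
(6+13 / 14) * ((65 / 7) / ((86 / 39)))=245895 / 8428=29.18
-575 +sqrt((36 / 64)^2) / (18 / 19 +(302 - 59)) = -4737981 / 8240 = -575.00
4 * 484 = 1936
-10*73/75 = -146/15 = -9.73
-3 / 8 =-0.38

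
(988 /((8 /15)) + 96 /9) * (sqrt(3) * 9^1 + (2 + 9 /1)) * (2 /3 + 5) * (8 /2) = 4180946 /9 + 380086 * sqrt(3) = 1122877.82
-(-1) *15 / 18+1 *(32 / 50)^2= 4661 / 3750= 1.24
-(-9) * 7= 63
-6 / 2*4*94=-1128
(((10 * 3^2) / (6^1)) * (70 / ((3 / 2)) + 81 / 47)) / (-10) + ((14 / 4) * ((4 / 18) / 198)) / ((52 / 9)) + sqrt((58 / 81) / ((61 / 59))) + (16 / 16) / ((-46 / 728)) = -984006893 / 11129976 + sqrt(208742) / 549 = -87.58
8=8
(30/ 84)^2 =25/ 196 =0.13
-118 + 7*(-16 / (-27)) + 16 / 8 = -111.85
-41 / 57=-0.72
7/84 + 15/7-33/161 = 2.02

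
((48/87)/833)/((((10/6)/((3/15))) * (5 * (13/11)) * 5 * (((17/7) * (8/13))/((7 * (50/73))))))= 132/15295325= 0.00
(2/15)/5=2/75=0.03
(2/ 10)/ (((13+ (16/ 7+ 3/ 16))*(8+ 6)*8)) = 1/ 8665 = 0.00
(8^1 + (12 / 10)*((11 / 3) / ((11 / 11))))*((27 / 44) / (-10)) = -837 / 1100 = -0.76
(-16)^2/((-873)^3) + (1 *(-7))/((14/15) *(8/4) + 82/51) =-1187629658161/589490014662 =-2.01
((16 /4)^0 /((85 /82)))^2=0.93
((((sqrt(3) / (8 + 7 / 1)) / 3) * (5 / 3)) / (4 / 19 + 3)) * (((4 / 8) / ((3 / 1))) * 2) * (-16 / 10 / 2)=-76 * sqrt(3) / 24705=-0.01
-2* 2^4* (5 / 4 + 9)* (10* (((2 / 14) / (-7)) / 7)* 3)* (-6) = -59040 / 343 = -172.13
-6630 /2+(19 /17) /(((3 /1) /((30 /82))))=-2310460 /697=-3314.86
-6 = -6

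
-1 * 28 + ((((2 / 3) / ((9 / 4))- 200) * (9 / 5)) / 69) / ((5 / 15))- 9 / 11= -168677 / 3795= -44.45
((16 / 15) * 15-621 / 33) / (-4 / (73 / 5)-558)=2263 / 448294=0.01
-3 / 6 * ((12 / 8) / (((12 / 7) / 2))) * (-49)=343 / 8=42.88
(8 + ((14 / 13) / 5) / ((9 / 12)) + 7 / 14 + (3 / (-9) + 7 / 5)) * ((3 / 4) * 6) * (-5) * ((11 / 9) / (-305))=231 / 260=0.89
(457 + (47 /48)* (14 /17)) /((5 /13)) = 1190.30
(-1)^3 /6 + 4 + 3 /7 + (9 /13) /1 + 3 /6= 1489 /273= 5.45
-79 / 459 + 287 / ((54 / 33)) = 160849 / 918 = 175.22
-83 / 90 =-0.92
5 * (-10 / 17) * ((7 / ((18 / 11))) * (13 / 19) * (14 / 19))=-350350 / 55233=-6.34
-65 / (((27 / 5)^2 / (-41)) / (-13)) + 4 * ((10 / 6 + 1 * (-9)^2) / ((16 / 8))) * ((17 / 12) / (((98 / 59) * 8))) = -167241967 / 142884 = -1170.47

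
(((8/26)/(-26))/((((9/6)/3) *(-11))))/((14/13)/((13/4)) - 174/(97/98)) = -97/7909979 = -0.00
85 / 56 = 1.52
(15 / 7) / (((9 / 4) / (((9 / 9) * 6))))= 40 / 7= 5.71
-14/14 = -1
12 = 12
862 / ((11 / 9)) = 7758 / 11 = 705.27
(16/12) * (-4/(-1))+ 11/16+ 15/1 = 1009/48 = 21.02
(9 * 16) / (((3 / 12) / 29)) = 16704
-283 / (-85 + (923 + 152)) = -283 / 990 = -0.29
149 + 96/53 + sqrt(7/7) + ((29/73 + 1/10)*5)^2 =178492293/1129748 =157.99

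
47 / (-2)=-47 / 2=-23.50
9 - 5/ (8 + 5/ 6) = 447/ 53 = 8.43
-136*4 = -544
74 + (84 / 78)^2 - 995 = -155453 / 169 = -919.84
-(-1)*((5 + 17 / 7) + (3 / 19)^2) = 18835 / 2527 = 7.45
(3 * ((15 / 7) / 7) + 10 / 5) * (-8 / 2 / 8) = -143 / 98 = -1.46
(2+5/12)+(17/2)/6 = 23/6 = 3.83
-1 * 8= -8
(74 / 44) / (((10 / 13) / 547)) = 263107 / 220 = 1195.94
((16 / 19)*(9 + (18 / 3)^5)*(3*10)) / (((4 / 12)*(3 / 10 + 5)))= 112104000 / 1007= 111324.73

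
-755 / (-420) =151 / 84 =1.80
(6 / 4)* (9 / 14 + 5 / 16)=321 / 224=1.43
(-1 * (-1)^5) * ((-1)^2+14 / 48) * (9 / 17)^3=7533 / 39304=0.19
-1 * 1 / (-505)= 1 / 505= 0.00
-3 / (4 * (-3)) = 1 / 4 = 0.25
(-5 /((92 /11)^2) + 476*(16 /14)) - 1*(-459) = 1002.93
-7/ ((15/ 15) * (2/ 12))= -42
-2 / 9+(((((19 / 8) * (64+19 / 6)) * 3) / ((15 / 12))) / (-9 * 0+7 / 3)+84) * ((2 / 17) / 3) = 5989 / 630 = 9.51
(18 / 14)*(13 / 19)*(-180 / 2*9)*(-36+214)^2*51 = -153137326680 / 133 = -1151408471.28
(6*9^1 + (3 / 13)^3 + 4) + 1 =129650 / 2197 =59.01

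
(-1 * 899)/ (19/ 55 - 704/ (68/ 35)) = 2.48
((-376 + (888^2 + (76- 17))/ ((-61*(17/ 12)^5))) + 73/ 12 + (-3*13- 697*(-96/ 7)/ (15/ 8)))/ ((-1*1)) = -88159168851283/ 36376736340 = -2423.50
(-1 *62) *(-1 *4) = 248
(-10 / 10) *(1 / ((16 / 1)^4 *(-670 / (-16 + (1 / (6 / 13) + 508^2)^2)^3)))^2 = -189927500948245202784722103654567881797811705267532735989453475890844769969 / 4196859894795724023398400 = -45254667944422682300394060000000000000000000000000.00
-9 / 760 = -0.01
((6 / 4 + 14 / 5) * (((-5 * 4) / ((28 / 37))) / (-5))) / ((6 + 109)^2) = 1591 / 925750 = 0.00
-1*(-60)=60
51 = 51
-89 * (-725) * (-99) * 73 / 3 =-155440725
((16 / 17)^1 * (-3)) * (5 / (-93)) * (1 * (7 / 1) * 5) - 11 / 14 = 33403 / 7378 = 4.53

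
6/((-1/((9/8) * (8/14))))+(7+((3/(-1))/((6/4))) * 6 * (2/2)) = -62/7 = -8.86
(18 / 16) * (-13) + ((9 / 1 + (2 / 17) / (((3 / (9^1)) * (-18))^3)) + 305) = 1099303 / 3672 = 299.37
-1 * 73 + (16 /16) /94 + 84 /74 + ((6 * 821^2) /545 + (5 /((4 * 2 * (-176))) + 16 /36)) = 88263793098673 /12009951360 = 7349.22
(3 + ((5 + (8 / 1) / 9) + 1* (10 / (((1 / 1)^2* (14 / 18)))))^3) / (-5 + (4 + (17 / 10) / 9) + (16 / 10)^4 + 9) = 2059953602500 / 4607893899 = 447.05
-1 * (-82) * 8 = 656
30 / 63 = 10 / 21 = 0.48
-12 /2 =-6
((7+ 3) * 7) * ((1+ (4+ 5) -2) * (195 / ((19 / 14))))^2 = 33388992000 / 361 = 92490282.55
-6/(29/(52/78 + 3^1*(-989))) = 17798/29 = 613.72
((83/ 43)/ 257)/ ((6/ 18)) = 249/ 11051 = 0.02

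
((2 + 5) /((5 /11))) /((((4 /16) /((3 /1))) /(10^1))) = 1848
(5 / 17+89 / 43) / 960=9 / 3655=0.00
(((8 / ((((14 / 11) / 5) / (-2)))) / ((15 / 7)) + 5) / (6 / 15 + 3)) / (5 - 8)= 365 / 153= 2.39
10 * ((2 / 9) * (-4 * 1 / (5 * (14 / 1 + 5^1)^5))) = -16 / 22284891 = -0.00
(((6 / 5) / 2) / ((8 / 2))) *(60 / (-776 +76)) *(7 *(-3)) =27 / 100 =0.27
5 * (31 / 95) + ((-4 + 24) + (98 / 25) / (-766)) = 3934394 / 181925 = 21.63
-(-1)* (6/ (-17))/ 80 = -3/ 680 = -0.00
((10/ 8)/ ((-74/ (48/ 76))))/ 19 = -15/ 26714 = -0.00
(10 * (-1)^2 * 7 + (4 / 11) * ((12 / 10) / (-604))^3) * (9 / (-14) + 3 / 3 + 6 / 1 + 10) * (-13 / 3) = -1973060536867121 / 397660840500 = -4961.67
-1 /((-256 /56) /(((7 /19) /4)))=49 /2432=0.02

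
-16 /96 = -1 /6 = -0.17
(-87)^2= 7569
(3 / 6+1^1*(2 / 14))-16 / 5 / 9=181 / 630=0.29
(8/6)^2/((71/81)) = 144/71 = 2.03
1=1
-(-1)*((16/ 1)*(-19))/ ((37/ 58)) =-17632/ 37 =-476.54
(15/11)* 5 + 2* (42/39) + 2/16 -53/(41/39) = -1937961/46904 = -41.32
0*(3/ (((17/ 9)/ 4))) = 0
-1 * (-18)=18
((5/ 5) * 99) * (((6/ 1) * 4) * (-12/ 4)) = -7128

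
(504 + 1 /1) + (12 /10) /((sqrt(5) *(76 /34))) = 51 *sqrt(5) /475 + 505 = 505.24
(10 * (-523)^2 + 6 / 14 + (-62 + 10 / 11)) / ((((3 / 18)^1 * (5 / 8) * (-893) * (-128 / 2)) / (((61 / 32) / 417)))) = 12847372199 / 6116978560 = 2.10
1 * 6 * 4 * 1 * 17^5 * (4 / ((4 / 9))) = 306689112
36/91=0.40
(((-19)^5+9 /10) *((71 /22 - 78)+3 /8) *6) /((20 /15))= 1458991283463 /1760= 828972320.15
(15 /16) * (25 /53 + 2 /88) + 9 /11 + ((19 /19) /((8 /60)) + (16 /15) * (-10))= -210995 /111936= -1.88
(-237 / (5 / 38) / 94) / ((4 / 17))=-76551 / 940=-81.44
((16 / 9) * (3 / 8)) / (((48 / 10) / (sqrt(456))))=5 * sqrt(114) / 18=2.97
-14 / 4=-7 / 2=-3.50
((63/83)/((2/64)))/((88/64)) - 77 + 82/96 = -2562871/43824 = -58.48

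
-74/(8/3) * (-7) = 777/4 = 194.25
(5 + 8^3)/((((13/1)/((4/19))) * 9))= 2068/2223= 0.93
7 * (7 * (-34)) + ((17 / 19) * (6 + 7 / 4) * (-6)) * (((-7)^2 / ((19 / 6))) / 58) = -35115115 / 20938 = -1677.10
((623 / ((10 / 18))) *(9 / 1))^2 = 2546514369 / 25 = 101860574.76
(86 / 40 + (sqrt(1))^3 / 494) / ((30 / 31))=329561 / 148200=2.22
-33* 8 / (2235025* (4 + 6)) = -0.00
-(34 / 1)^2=-1156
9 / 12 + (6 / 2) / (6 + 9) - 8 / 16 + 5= 109 / 20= 5.45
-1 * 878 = -878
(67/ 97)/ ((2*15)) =67/ 2910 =0.02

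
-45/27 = -5/3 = -1.67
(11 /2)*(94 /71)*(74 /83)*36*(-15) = -20659320 /5893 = -3505.74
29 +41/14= 447/14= 31.93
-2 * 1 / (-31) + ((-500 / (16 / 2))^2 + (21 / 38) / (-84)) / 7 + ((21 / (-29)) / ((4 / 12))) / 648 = 2402274853 / 4304412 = 558.10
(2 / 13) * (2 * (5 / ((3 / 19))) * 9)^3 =370386000 / 13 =28491230.77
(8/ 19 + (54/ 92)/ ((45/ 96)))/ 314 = 1828/ 343045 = 0.01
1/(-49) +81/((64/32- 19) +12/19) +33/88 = -560059/121912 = -4.59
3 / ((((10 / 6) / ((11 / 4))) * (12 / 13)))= 429 / 80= 5.36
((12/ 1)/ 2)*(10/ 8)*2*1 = 15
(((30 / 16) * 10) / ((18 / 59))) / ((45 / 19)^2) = 21299 / 1944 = 10.96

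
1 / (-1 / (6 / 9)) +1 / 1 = 1 / 3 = 0.33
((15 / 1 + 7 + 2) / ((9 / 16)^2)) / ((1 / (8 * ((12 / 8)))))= 8192 / 9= 910.22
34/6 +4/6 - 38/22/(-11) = 2356/363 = 6.49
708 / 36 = 59 / 3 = 19.67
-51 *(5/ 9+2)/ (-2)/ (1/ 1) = 391/ 6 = 65.17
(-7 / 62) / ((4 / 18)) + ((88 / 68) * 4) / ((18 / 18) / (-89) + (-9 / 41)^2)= 203326615 / 1456628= 139.59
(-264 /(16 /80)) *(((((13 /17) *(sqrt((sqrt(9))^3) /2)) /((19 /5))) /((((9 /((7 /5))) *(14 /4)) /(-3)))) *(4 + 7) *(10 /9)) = 629200 *sqrt(3) /969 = 1124.67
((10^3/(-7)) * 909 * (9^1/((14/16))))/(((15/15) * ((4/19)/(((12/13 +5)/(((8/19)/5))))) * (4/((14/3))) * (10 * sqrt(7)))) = -1353614625 * sqrt(7)/182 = -19677624.55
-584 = -584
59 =59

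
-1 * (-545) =545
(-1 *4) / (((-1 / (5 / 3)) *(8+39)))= 20 / 141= 0.14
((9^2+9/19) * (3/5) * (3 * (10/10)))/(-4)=-3483/95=-36.66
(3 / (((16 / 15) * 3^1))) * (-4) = -15 / 4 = -3.75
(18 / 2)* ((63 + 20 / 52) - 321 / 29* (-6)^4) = -48458808 / 377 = -128537.95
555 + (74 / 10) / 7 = 19462 / 35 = 556.06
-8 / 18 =-4 / 9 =-0.44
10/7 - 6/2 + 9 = 52/7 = 7.43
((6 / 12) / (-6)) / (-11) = 0.01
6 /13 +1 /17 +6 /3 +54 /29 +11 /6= 6.22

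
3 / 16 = 0.19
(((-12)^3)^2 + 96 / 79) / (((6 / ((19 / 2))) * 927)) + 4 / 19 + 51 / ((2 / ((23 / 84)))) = 397961243125 / 77919912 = 5107.31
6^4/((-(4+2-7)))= 1296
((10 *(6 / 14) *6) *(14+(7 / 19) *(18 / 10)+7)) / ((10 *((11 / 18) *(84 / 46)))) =52164 / 1045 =49.92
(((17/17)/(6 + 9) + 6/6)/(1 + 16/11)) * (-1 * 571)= -100496/405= -248.14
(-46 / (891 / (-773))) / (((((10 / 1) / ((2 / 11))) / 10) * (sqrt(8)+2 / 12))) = 2.42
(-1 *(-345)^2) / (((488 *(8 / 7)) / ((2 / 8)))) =-833175 / 15616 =-53.35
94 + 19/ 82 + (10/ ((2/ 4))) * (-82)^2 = 11035087/ 82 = 134574.23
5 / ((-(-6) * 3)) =0.28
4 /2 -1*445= -443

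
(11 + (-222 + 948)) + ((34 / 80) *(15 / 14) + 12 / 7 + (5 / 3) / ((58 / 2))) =7203029 / 9744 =739.23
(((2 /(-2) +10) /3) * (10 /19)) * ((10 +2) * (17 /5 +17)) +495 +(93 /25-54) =394842 /475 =831.25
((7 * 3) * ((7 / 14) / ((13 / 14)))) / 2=147 / 26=5.65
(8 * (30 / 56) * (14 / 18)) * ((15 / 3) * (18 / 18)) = 16.67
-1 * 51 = -51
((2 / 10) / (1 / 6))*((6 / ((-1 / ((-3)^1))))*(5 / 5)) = 108 / 5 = 21.60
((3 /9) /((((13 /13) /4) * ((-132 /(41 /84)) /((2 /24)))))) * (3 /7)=-41 /232848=-0.00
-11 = -11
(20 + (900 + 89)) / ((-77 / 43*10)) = -56.35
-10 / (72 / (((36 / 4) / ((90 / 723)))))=-241 / 24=-10.04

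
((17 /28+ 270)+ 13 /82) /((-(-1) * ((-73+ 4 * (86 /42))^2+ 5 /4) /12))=234994284 /303871049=0.77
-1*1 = -1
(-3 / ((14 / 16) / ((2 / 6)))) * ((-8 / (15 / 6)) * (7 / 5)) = 128 / 25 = 5.12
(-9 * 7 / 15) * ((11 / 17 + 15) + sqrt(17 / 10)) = -5586 / 85 - 21 * sqrt(170) / 50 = -71.19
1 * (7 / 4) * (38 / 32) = 2.08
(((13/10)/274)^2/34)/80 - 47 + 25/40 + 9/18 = -936798327831/20420672000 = -45.87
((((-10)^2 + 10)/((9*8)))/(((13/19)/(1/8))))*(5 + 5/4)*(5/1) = 130625/14976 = 8.72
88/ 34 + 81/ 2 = 1465/ 34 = 43.09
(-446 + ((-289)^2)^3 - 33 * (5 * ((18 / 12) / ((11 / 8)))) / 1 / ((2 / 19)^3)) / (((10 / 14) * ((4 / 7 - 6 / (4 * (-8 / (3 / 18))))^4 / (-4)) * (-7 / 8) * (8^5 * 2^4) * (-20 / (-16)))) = 14324490150062540672 / 332150625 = 43126488622.63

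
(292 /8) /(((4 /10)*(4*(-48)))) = -365 /768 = -0.48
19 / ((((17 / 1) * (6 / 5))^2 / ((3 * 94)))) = 22325 / 1734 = 12.87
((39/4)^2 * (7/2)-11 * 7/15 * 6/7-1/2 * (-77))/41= 58691/6560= 8.95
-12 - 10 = -22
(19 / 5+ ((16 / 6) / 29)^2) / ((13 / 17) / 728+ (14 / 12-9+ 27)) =10554824 / 53121765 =0.20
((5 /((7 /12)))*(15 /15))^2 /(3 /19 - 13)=-17100 /2989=-5.72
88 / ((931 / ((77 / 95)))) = 968 / 12635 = 0.08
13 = 13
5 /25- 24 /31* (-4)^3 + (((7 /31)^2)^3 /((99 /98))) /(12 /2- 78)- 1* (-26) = 1197984618955519 /15815315595420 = 75.75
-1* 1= -1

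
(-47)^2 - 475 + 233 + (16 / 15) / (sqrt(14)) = 8 * sqrt(14) / 105 + 1967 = 1967.29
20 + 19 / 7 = 159 / 7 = 22.71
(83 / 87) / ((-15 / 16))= -1328 / 1305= -1.02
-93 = -93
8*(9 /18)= 4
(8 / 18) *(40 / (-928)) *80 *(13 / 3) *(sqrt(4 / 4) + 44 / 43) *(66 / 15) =-59.12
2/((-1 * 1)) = -2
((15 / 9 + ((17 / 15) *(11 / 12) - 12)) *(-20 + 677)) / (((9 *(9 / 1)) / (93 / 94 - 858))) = 1093176679 / 16920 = 64608.55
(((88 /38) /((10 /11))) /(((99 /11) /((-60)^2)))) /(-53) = -19360 /1007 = -19.23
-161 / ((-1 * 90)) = 161 / 90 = 1.79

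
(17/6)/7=17/42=0.40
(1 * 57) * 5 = 285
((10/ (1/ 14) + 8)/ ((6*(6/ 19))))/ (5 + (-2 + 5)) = 703/ 72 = 9.76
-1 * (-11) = 11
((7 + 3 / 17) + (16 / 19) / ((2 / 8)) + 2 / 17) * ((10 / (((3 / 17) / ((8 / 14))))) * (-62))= -406720 / 19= -21406.32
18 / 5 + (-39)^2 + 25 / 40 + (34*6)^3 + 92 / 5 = 67929661 / 8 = 8491207.62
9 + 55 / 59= 586 / 59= 9.93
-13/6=-2.17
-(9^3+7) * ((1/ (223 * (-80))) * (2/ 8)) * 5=23/ 446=0.05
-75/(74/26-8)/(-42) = -325/938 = -0.35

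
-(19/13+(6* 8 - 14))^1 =-461/13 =-35.46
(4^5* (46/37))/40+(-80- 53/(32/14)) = -211227/2960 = -71.36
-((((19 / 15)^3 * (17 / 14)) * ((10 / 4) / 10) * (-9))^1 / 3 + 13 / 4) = -88147 / 63000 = -1.40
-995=-995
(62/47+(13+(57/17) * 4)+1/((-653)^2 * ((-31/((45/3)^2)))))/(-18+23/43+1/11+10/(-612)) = -2493632177309592/1563801860308649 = -1.59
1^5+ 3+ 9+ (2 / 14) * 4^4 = 347 / 7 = 49.57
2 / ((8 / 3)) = 3 / 4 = 0.75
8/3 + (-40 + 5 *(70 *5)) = 5138/3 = 1712.67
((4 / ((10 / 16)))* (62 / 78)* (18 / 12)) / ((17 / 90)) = 8928 / 221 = 40.40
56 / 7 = 8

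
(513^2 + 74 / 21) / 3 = 5526623 / 63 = 87724.17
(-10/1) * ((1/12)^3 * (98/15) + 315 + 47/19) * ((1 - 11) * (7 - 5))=390878255/6156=63495.49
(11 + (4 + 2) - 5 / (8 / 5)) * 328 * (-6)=-27306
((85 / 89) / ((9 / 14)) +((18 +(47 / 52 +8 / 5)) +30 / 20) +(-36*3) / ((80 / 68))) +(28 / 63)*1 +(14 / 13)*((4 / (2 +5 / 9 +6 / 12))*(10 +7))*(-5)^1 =-429990377 / 2290860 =-187.70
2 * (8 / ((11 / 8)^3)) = 8192 / 1331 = 6.15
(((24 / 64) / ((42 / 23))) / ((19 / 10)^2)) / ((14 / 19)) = 575 / 7448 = 0.08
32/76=8/19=0.42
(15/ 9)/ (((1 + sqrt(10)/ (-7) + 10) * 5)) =7 * sqrt(10)/ 17757 + 539/ 17757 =0.03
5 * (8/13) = 40/13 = 3.08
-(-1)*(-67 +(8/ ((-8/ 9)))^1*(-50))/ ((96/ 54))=3447/ 16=215.44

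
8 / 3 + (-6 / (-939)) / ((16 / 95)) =20317 / 7512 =2.70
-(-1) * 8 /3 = 8 /3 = 2.67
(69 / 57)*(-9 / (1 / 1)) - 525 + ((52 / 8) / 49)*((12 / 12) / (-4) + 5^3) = -3868091 / 7448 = -519.35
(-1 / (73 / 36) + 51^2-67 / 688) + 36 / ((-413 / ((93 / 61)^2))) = 200691472386409 / 77182887152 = 2600.21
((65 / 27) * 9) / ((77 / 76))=4940 / 231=21.39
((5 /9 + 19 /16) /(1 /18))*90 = 2823.75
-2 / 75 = -0.03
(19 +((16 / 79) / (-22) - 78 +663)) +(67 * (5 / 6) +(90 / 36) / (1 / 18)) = 3674953 / 5214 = 704.82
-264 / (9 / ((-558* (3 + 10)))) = 212784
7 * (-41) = -287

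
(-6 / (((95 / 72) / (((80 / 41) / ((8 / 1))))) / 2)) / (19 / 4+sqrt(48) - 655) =36864 * sqrt(3) / 1756497769+5992704 / 1756497769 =0.00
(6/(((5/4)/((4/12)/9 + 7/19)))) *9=1664/95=17.52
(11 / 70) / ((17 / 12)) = 0.11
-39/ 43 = -0.91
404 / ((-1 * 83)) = -404 / 83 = -4.87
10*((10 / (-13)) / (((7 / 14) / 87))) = -17400 / 13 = -1338.46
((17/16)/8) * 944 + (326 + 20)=471.38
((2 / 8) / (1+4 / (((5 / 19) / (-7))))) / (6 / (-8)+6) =-5 / 11067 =-0.00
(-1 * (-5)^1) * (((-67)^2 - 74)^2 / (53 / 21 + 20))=2046683625 / 473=4327026.69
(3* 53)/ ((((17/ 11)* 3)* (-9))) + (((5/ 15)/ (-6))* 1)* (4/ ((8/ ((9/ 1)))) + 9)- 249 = -155179/ 612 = -253.56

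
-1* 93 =-93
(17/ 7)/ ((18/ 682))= 5797/ 63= 92.02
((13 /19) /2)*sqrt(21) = 13*sqrt(21) /38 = 1.57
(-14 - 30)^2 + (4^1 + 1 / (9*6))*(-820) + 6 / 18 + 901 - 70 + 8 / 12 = -14234 / 27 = -527.19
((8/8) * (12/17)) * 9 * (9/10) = 486/85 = 5.72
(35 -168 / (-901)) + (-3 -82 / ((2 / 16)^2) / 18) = -259.37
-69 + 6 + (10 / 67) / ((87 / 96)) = -62.84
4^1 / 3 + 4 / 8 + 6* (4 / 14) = 149 / 42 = 3.55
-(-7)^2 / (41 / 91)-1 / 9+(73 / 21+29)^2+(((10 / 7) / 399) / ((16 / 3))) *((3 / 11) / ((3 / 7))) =3177109083 / 3359048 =945.84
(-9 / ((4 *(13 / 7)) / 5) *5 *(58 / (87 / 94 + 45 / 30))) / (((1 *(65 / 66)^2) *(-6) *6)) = 3463383 / 166972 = 20.74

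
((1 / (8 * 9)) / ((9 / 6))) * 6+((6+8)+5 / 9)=263 / 18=14.61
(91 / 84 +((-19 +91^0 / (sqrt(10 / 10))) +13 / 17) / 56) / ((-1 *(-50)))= 443 / 28560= 0.02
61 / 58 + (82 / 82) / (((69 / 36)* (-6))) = 0.96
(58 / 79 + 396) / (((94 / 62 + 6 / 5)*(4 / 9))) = 21861045 / 66518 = 328.65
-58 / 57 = -1.02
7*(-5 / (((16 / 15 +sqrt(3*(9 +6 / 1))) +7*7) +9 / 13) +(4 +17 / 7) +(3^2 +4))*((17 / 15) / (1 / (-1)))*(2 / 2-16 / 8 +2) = -221403037598 / 1443889185-4524975*sqrt(5) / 96259279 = -153.44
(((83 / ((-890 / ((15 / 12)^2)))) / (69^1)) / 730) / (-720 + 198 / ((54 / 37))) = 83 / 16764962752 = 0.00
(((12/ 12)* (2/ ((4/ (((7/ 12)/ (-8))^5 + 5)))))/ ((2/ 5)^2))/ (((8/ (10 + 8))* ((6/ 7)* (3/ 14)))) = 49941557139425/ 260919263232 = 191.41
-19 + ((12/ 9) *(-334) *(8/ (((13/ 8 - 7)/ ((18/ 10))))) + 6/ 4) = 505499/ 430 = 1175.58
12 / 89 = 0.13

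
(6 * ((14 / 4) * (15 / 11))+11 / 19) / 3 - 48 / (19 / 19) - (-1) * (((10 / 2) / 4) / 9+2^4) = -166451 / 7524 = -22.12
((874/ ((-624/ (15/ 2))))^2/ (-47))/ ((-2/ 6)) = 14322675/ 2033408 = 7.04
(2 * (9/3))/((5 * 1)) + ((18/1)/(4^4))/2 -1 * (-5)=7981/1280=6.24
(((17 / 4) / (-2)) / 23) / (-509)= 17 / 93656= 0.00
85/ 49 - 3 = -62/ 49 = -1.27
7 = 7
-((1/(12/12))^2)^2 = -1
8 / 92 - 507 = -11659 / 23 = -506.91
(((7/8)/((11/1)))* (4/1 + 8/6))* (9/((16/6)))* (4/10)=63/110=0.57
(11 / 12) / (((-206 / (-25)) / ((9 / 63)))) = 275 / 17304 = 0.02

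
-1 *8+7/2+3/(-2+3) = -3/2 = -1.50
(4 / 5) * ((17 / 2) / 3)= 34 / 15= 2.27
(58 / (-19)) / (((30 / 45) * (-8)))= 87 / 152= 0.57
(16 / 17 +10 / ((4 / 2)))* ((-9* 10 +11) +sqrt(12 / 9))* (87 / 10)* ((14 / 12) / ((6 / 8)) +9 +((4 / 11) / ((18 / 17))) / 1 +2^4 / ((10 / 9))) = -2897709493 / 28050 +36679867* sqrt(3) / 42075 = -101795.20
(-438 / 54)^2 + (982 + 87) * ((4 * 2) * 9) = 6239737 / 81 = 77033.79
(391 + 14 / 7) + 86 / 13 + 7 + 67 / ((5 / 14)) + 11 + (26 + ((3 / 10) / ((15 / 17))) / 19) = 7795731 / 12350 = 631.23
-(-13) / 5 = 2.60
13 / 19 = 0.68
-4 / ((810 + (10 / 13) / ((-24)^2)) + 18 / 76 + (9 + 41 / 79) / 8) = -22478976 / 4560017921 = -0.00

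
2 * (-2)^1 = -4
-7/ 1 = -7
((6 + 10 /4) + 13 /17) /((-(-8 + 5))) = 105 /34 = 3.09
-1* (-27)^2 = -729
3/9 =1/3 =0.33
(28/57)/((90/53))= 742/2565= 0.29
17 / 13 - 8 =-87 / 13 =-6.69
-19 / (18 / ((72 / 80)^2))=-0.86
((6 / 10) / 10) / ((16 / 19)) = 0.07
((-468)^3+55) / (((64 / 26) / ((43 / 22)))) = -57299275943 / 704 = -81391016.96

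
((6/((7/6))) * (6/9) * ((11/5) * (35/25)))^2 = 69696/625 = 111.51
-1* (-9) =9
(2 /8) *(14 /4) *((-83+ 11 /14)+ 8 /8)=-1137 /16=-71.06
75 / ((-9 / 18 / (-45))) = 6750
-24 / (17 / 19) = -456 / 17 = -26.82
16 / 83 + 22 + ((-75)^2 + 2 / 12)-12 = 2806409 / 498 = 5635.36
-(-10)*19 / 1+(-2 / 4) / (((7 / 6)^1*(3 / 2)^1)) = 1328 / 7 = 189.71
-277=-277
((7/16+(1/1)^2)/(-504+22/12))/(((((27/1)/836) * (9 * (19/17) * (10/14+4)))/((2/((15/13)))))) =-1547/477495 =-0.00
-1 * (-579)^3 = 194104539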